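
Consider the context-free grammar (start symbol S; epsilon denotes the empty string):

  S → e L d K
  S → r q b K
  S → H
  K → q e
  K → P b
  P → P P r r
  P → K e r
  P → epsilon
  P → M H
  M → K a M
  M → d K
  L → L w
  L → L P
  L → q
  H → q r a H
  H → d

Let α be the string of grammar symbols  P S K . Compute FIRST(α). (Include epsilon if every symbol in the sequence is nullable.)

{ b, d, e, q, r }

Add FIRST(P)\{epsilon} = { b, d, q, r }; P is nullable, continue.
Add FIRST(S) = { d, e, q, r }; S is not nullable, stop.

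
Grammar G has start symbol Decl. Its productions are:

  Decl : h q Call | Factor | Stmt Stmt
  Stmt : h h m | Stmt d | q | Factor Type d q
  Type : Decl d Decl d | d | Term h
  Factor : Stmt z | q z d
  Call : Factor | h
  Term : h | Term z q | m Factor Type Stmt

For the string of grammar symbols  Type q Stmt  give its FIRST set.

{ d, h, m, q }

Add FIRST(Type) = { d, h, m, q }; Type is not nullable, stop.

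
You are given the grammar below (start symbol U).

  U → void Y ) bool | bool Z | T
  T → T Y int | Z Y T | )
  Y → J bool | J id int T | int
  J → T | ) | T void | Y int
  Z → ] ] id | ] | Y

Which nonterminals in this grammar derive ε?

No nonterminal has an empty production or an RHS whose symbols are all nullable.

{ } (none)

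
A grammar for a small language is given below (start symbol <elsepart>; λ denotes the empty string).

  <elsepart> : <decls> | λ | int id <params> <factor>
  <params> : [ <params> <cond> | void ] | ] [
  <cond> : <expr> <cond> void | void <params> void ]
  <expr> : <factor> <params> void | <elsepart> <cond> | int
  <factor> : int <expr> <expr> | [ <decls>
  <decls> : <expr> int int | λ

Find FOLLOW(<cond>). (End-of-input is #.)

{ #, [, ], int, void }

In <params> : [ <params> <cond>: <cond> is at the end, add FOLLOW(<params>) = { [, int, void }.
In <cond> : <expr> <cond> void: add FIRST(void) = { void }.
In <expr> : <elsepart> <cond>: <cond> is at the end, add FOLLOW(<expr>) = { #, [, ], int, void }.
Union: FOLLOW(<cond>) = { #, [, ], int, void }.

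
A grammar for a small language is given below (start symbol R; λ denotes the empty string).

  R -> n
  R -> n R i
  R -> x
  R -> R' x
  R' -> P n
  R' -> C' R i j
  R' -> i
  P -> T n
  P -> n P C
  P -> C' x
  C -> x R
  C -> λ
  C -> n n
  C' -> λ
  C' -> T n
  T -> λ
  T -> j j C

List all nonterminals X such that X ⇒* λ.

Directly nullable (have an λ-production): C, C', T.
No other nonterminal has a production whose RHS symbols are all nullable.

{ C, C', T }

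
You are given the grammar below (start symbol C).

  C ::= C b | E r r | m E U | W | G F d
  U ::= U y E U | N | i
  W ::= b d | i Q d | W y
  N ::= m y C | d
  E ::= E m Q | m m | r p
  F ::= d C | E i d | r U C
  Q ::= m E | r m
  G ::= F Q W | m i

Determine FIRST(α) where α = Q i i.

{ m, r }

Add FIRST(Q) = { m, r }; Q is not nullable, stop.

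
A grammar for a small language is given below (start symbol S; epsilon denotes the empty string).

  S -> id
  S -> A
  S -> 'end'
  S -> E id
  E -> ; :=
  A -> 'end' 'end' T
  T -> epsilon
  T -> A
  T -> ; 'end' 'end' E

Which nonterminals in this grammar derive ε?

{ T }

Directly nullable (have an epsilon-production): T.
No other nonterminal has a production whose RHS symbols are all nullable.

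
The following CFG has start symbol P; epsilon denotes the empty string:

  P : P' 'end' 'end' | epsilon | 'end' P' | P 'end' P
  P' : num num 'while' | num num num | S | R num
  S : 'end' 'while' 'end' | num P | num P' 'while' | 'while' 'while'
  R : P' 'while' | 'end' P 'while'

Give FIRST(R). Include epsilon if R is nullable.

{ 'end', 'while', num }

From R : P' 'while': add FIRST(P') = { 'end', 'while', num }.
R : 'end' P 'while' contributes {'end'}.
Union: FIRST(R) = { 'end', 'while', num }.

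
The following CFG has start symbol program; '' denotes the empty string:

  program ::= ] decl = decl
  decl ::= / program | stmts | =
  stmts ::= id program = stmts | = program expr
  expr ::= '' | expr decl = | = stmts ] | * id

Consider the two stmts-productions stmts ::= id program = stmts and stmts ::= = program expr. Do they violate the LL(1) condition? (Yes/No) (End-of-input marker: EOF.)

FIRST(id program = stmts) = { id } and FIRST(= program expr) = { = }.
The FIRST sets are disjoint and neither alternative is nullable — no conflict.

No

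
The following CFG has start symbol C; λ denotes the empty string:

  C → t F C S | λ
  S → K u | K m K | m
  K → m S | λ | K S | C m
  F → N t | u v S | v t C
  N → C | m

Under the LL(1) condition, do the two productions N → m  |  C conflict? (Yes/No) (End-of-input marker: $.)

FIRST(m) = { m } and FIRST(C) = { t, λ }.
The second is nullable but FOLLOW(N) = { t } is disjoint from FIRST of the first.

No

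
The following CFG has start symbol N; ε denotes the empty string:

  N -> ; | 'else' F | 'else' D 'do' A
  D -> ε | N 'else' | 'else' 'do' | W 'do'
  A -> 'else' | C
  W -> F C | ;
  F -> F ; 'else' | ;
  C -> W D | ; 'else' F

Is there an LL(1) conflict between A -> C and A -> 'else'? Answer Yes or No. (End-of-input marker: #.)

FIRST(C) = { ; } and FIRST('else') = { 'else' }.
The FIRST sets are disjoint and neither alternative is nullable — no conflict.

No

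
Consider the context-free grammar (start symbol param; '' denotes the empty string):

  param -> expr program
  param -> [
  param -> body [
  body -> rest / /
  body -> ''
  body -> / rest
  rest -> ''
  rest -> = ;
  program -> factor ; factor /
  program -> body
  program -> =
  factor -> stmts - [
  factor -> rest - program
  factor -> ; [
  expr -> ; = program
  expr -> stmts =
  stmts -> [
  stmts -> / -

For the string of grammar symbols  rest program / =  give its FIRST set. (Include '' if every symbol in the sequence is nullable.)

{ -, /, ;, =, [ }

Add FIRST(rest)\{''} = { = }; rest is nullable, continue.
Add FIRST(program)\{''} = { -, /, ;, =, [ }; program is nullable, continue.
/ is a terminal; add {/} and stop.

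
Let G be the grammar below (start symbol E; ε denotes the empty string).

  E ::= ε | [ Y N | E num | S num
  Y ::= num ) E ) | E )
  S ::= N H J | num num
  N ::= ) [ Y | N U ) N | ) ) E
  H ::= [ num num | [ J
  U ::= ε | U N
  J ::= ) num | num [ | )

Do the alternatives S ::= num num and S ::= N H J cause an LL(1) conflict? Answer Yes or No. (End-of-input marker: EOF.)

FIRST(num num) = { num } and FIRST(N H J) = { ) }.
The FIRST sets are disjoint and neither alternative is nullable — no conflict.

No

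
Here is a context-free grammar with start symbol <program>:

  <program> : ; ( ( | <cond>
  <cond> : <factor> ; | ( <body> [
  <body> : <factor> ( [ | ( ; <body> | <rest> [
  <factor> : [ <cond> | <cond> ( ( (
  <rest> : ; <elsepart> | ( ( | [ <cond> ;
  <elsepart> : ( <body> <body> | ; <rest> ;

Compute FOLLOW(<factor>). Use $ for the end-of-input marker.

In <cond> : <factor> ;: add FIRST(;) = { ; }.
In <body> : <factor> ( [: add FIRST(( [) = { ( }.
Union: FOLLOW(<factor>) = { (, ; }.

{ (, ; }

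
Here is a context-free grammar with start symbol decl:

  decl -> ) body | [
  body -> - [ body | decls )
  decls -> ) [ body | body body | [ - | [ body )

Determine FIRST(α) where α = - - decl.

{ - }

- is a terminal; add {-} and stop.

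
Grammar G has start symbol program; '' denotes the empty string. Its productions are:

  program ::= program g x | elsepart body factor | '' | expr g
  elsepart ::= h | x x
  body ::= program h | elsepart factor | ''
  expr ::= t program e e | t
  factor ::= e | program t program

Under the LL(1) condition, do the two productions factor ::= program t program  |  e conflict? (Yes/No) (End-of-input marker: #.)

FIRST(program t program) = { g, h, t, x } and FIRST(e) = { e }.
The FIRST sets are disjoint and neither alternative is nullable — no conflict.

No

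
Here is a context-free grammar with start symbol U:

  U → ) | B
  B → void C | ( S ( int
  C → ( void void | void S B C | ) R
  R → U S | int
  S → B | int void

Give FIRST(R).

From R → U S: add FIRST(U) = { (, ), void }.
R → int contributes {int}.
Union: FIRST(R) = { (, ), int, void }.

{ (, ), int, void }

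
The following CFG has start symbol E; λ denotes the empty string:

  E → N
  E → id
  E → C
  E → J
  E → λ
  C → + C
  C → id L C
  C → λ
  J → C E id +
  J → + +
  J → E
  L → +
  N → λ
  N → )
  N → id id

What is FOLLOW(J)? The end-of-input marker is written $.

In E → J: J is at the end, add FOLLOW(E) = { $, id }.
Union: FOLLOW(J) = { $, id }.

{ $, id }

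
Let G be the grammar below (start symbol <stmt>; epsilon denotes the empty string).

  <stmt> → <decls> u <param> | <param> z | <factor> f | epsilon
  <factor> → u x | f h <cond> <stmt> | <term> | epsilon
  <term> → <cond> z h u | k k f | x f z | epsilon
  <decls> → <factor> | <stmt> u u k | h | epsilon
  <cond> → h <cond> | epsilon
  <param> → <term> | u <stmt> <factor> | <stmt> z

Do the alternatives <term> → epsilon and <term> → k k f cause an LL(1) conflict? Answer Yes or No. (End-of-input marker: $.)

FIRST(epsilon) = { epsilon } and FIRST(k k f) = { k }.
The first alternative is nullable and FOLLOW(<term>) = { $, f, h, k, u, x, z } shares k with FIRST of the second — conflict.

Yes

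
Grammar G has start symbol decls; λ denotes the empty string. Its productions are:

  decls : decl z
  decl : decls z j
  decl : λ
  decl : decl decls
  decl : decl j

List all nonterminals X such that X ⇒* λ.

Directly nullable (have an λ-production): decl.
No other nonterminal has a production whose RHS symbols are all nullable.

{ decl }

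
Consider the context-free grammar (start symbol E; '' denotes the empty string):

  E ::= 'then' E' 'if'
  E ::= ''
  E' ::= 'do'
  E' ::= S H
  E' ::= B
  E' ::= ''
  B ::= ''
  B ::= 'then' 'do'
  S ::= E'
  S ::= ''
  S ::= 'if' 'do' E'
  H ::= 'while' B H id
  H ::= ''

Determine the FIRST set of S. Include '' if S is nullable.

From S ::= E': add FIRST(E') = { 'do', 'if', 'then', 'while', '' } (including '' since E' is nullable).
S ::= '' contributes ''.
S ::= 'if' 'do' E' contributes {'if'}.
Union: FIRST(S) = { 'do', 'if', 'then', 'while', '' }.

{ 'do', 'if', 'then', 'while', '' }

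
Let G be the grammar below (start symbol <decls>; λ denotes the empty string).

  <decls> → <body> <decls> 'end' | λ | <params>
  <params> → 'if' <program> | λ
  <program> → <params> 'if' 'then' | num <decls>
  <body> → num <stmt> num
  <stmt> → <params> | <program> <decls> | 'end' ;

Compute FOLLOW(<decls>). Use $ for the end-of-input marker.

<decls> is the start symbol, so $ ∈ FOLLOW(<decls>).
In <decls> → <body> <decls> 'end': add FIRST('end') = { 'end' }.
In <program> → num <decls>: <decls> is at the end, add FOLLOW(<program>) = { $, 'end', 'if', num }.
In <stmt> → <program> <decls>: <decls> is at the end, add FOLLOW(<stmt>) = { num }.
Union: FOLLOW(<decls>) = { $, 'end', 'if', num }.

{ $, 'end', 'if', num }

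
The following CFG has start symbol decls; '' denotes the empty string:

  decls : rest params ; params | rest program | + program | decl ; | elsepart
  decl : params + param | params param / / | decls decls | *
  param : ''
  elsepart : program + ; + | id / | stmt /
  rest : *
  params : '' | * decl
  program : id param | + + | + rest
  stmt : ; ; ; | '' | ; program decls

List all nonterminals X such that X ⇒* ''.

{ param, params, stmt }

Directly nullable (have an ''-production): param, params, stmt.
No other nonterminal has a production whose RHS symbols are all nullable.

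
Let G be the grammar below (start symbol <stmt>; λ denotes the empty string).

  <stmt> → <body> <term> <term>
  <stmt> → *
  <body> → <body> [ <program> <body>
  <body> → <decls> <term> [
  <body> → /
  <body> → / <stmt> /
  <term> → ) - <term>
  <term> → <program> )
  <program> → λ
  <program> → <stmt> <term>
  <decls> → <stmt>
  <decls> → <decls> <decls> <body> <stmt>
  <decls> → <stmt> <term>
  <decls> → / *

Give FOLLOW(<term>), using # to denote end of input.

{ #, ), *, /, [ }

In <stmt> → <body> <term> <term>: add FIRST(<term>) = { ), *, / }.
In <stmt> → <body> <term> <term>: <term> is at the end, add FOLLOW(<stmt>) = { #, ), *, / }.
In <body> → <decls> <term> [: add FIRST([) = { [ }.
In <term> → ) - <term>: <term> is at the end, add FOLLOW(<term>) = { #, ), *, /, [ }.
In <program> → <stmt> <term>: <term> is at the end, add FOLLOW(<program>) = { ), *, / }.
In <decls> → <stmt> <term>: <term> is at the end, add FOLLOW(<decls>) = { ), *, / }.
Union: FOLLOW(<term>) = { #, ), *, /, [ }.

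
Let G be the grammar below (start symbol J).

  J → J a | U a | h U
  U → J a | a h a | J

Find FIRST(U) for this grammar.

From U → J a: add FIRST(J) = { a, h }.
U → a h a contributes {a}.
From U → J: add FIRST(J) = { a, h }.
Union: FIRST(U) = { a, h }.

{ a, h }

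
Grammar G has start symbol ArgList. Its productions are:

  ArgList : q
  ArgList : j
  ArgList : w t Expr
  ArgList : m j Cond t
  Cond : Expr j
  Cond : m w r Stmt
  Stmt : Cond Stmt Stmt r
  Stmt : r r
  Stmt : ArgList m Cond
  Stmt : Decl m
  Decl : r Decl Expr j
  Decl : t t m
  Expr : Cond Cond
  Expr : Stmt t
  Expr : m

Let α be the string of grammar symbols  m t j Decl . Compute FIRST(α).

m is a terminal; add {m} and stop.

{ m }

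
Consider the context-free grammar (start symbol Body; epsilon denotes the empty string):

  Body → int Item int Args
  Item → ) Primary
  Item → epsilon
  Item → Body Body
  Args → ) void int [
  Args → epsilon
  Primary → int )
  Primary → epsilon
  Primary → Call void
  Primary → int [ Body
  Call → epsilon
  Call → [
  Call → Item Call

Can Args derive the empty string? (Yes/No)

Args has an epsilon-production, so Args ⇒ epsilon.

Yes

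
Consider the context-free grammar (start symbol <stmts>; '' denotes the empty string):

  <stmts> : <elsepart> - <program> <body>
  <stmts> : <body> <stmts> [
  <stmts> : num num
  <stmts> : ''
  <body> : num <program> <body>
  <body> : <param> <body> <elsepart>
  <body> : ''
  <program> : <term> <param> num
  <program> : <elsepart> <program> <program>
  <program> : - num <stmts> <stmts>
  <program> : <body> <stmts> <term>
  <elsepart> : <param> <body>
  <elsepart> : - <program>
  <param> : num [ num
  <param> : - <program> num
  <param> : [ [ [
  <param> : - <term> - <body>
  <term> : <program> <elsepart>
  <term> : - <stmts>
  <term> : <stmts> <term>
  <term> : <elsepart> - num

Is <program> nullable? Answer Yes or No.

Nullable nonterminals: <body>, <stmts>.
No production of <program> has an RHS whose symbols are all nullable, so <program> is not nullable.

No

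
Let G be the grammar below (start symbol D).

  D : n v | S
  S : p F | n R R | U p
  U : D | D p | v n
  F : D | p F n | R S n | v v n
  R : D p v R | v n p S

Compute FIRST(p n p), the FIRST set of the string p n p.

p is a terminal; add {p} and stop.

{ p }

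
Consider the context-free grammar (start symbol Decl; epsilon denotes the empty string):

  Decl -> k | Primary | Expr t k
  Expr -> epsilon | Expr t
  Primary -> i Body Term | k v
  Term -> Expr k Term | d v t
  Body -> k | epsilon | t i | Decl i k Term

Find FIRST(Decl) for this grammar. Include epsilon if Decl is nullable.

Decl -> k contributes {k}.
From Decl -> Primary: add FIRST(Primary) = { i, k }.
From Decl -> Expr t k: Expr nullable, take FIRST(Expr) ∪ {t} = { t }.
Union: FIRST(Decl) = { i, k, t }.

{ i, k, t }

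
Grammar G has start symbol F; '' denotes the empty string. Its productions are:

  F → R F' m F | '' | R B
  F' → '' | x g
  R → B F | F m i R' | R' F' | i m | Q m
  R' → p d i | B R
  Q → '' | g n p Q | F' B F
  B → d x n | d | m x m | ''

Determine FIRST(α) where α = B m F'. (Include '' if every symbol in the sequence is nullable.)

Add FIRST(B)\{''} = { d, m }; B is nullable, continue.
m is a terminal; add {m} and stop.

{ d, m }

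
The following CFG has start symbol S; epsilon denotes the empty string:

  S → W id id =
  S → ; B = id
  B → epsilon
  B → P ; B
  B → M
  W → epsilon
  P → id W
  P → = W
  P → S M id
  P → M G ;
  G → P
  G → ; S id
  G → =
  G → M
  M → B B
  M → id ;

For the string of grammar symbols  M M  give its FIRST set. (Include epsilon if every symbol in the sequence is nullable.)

{ ;, =, id, epsilon }

Add FIRST(M)\{epsilon} = { ;, =, id }; M is nullable, continue.
Add FIRST(M)\{epsilon} = { ;, =, id }; M is nullable, continue.
Every symbol is nullable, so include epsilon.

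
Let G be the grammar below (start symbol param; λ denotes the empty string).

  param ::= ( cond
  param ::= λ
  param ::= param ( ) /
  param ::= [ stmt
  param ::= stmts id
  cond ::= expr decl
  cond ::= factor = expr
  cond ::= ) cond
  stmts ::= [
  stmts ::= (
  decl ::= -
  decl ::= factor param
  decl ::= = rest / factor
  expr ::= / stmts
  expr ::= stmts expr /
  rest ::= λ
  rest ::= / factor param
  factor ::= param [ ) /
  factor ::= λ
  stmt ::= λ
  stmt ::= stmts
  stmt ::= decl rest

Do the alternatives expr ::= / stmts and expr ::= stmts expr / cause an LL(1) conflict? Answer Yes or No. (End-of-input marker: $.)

No

FIRST(/ stmts) = { / } and FIRST(stmts expr /) = { (, [ }.
The FIRST sets are disjoint and neither alternative is nullable — no conflict.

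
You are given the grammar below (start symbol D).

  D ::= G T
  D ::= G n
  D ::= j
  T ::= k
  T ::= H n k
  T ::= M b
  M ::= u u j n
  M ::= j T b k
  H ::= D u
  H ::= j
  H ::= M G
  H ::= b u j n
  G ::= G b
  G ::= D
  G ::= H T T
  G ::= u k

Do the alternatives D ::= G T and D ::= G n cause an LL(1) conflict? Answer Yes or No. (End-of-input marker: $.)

FIRST(G T) = { b, j, u } and FIRST(G n) = { b, j, u }.
Both contain b, so the two alternatives are not disjoint — LL(1) conflict.

Yes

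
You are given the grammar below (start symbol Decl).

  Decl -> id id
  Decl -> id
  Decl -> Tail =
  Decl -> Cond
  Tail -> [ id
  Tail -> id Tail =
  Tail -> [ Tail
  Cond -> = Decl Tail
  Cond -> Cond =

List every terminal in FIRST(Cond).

{ = }

Cond -> = Decl Tail contributes {=}.
From Cond -> Cond =: add FIRST(Cond) = { = }.
Union: FIRST(Cond) = { = }.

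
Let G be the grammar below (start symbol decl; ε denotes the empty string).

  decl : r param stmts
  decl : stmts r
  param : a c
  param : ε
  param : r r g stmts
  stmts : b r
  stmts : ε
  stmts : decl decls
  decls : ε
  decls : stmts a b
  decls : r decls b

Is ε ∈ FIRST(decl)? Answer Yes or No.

No

Nullable nonterminals: decls, param, stmts.
No production of decl has an RHS whose symbols are all nullable, so decl is not nullable.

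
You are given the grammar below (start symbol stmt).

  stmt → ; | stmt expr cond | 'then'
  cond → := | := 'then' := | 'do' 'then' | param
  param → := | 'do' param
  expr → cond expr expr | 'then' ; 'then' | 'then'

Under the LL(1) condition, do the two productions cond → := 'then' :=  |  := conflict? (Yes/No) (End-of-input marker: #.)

FIRST(:= 'then' :=) = { := } and FIRST(:=) = { := }.
Both contain :=, so the two alternatives are not disjoint — LL(1) conflict.

Yes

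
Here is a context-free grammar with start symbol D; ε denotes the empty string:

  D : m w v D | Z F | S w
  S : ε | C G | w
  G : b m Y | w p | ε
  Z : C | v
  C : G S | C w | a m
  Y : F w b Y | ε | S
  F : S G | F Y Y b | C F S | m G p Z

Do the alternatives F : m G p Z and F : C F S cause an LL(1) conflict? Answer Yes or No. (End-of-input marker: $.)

Yes

FIRST(m G p Z) = { m } and FIRST(C F S) = { a, b, m, w, ε }.
Both contain m, so the two alternatives are not disjoint — LL(1) conflict.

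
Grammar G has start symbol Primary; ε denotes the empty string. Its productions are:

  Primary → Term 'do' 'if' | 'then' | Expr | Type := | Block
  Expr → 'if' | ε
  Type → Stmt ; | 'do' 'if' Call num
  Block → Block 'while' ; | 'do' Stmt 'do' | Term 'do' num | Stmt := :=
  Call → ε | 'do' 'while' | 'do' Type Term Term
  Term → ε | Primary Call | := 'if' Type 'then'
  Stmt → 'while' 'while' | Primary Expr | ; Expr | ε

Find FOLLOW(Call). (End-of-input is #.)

In Type → 'do' 'if' Call num: add FIRST(num) = { num }.
In Term → Primary Call: Call is at the end, add FOLLOW(Term) = { 'do', 'if', 'then', 'while', :=, ;, num }.
Union: FOLLOW(Call) = { 'do', 'if', 'then', 'while', :=, ;, num }.

{ 'do', 'if', 'then', 'while', :=, ;, num }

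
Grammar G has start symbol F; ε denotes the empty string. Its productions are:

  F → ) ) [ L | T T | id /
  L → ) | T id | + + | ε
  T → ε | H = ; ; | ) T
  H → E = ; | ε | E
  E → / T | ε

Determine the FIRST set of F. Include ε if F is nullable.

{ ), /, =, id, ε }

F → ) ) [ L contributes {)}.
From F → T T: T, T nullable, take FIRST(T) ∪ FIRST(T) = { ), /, = }; also ε since the whole RHS is nullable.
F → id / contributes {id}.
Union: FIRST(F) = { ), /, =, id, ε }.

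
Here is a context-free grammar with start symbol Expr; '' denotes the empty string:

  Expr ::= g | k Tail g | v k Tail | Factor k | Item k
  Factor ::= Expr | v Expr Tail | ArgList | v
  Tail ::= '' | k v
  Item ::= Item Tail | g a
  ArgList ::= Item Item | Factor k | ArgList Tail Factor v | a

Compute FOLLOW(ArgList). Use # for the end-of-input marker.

{ a, g, k, v }

In Factor ::= ArgList: ArgList is at the end, add FOLLOW(Factor) = { k, v }.
In ArgList ::= ArgList Tail Factor v: add FIRST(Tail Factor v) = { a, g, k, v }.
Union: FOLLOW(ArgList) = { a, g, k, v }.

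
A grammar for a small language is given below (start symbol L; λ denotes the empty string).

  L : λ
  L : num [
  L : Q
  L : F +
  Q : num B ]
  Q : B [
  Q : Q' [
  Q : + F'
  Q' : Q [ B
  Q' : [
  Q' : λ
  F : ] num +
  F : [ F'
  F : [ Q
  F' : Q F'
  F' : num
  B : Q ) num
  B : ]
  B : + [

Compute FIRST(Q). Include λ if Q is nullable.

{ +, [, ], num }

Q : num B ] contributes {num}.
From Q : B [: add FIRST(B) = { +, [, ], num }.
From Q : Q' [: Q' nullable, take FIRST(Q') ∪ {[} = { +, [, ], num }.
Q : + F' contributes {+}.
Union: FIRST(Q) = { +, [, ], num }.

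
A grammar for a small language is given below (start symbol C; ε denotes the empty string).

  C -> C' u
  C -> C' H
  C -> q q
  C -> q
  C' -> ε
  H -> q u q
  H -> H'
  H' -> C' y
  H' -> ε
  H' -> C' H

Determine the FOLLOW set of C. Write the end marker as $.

{ $ }

C is the start symbol, so $ ∈ FOLLOW(C).
Union: FOLLOW(C) = { $ }.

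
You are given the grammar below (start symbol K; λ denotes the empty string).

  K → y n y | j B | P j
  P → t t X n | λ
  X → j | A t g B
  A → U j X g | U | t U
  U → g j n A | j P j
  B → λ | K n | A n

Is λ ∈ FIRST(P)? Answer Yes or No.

Yes

P has an λ-production, so P ⇒ λ.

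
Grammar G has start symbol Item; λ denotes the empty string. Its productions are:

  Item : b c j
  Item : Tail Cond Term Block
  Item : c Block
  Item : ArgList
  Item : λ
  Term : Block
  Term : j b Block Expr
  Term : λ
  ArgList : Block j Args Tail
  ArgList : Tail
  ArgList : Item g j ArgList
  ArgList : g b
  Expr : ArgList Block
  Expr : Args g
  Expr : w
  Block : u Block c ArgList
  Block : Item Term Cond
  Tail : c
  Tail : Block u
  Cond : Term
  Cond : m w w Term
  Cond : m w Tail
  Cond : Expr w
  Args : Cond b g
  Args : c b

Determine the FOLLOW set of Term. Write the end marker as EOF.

{ EOF, b, c, g, j, m, u, w }

In Item : Tail Cond Term Block: add FIRST(Block)\{λ} = { b, c, g, j, m, u, w }.
  Since Block is nullable, also add FOLLOW(Item) = { EOF, b, c, g, j, m, u, w }.
In Block : Item Term Cond: add FIRST(Cond)\{λ} = { b, c, g, j, m, u, w }.
  Since Cond is nullable, also add FOLLOW(Block) = { EOF, b, c, g, j, m, u, w }.
In Cond : Term: Term is at the end, add FOLLOW(Cond) = { EOF, b, c, g, j, m, u, w }.
In Cond : m w w Term: Term is at the end, add FOLLOW(Cond) = { EOF, b, c, g, j, m, u, w }.
Union: FOLLOW(Term) = { EOF, b, c, g, j, m, u, w }.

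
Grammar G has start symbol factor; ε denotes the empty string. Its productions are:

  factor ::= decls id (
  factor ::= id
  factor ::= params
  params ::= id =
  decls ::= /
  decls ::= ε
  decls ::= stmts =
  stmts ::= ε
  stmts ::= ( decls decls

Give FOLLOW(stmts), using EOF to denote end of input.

{ = }

In decls ::= stmts =: add FIRST(=) = { = }.
Union: FOLLOW(stmts) = { = }.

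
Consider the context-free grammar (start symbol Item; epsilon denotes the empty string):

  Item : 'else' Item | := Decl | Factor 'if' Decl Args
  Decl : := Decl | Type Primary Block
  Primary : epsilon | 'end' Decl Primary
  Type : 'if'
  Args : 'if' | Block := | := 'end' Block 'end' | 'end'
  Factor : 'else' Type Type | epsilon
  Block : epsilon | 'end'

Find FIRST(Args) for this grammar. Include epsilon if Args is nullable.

{ 'end', 'if', := }

Args : 'if' contributes {'if'}.
From Args : Block :=: Block nullable, take FIRST(Block) ∪ {:=} = { 'end', := }.
Args : := 'end' Block 'end' contributes {:=}.
Args : 'end' contributes {'end'}.
Union: FIRST(Args) = { 'end', 'if', := }.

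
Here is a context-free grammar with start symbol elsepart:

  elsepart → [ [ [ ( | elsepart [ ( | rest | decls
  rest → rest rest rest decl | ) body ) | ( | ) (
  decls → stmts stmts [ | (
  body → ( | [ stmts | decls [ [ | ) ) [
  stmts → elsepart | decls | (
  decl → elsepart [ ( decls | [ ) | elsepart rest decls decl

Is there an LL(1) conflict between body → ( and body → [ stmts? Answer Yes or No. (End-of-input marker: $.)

No

FIRST(() = { ( } and FIRST([ stmts) = { [ }.
The FIRST sets are disjoint and neither alternative is nullable — no conflict.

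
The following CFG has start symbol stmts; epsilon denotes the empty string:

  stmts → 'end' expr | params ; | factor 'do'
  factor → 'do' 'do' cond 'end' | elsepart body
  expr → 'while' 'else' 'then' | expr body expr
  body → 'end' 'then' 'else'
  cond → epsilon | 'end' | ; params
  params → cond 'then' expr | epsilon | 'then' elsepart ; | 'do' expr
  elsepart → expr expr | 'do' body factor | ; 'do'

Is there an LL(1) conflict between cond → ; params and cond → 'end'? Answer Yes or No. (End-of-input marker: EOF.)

No

FIRST(; params) = { ; } and FIRST('end') = { 'end' }.
The FIRST sets are disjoint and neither alternative is nullable — no conflict.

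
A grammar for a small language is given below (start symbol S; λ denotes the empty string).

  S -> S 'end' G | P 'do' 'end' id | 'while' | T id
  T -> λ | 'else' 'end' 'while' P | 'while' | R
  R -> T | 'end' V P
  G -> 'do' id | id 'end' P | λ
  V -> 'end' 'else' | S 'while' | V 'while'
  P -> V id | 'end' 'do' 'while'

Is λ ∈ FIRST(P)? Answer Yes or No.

No

Nullable nonterminals: G, R, T.
No production of P has an RHS whose symbols are all nullable, so P is not nullable.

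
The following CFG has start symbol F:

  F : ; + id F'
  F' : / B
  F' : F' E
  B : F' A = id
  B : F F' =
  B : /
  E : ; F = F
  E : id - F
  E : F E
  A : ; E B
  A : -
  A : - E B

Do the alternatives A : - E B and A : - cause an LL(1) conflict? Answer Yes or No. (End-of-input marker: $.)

FIRST(- E B) = { - } and FIRST(-) = { - }.
Both contain -, so the two alternatives are not disjoint — LL(1) conflict.

Yes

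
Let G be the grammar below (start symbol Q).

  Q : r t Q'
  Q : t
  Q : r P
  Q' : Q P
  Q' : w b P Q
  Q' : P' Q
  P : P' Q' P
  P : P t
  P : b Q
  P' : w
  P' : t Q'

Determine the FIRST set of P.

From P : P' Q' P: add FIRST(P') = { t, w }.
From P : P t: add FIRST(P) = { b, t, w }.
P : b Q contributes {b}.
Union: FIRST(P) = { b, t, w }.

{ b, t, w }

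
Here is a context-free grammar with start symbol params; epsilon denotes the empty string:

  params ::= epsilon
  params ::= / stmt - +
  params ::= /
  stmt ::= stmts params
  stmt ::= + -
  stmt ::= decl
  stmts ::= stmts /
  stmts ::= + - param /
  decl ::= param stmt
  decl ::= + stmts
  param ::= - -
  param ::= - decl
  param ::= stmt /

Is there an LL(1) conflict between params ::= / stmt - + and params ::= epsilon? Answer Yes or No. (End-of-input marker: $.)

FIRST(/ stmt - +) = { / } and FIRST(epsilon) = { epsilon }.
The second alternative is nullable and FOLLOW(params) = { $, +, -, / } shares / with FIRST of the first — conflict.

Yes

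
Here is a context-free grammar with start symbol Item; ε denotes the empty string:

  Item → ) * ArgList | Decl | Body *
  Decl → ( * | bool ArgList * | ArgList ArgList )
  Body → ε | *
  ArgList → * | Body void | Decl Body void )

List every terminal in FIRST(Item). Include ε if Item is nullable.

Item → ) * ArgList contributes {)}.
From Item → Decl: add FIRST(Decl) = { (, *, bool, void }.
From Item → Body *: Body nullable, take FIRST(Body) ∪ {*} = { * }.
Union: FIRST(Item) = { (, ), *, bool, void }.

{ (, ), *, bool, void }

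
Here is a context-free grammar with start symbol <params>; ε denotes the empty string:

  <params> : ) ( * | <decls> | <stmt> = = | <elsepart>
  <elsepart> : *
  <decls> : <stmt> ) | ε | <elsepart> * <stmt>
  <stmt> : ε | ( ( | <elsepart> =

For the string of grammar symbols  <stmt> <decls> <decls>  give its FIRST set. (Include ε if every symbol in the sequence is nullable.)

Add FIRST(<stmt>)\{ε} = { (, * }; <stmt> is nullable, continue.
Add FIRST(<decls>)\{ε} = { (, ), * }; <decls> is nullable, continue.
Add FIRST(<decls>)\{ε} = { (, ), * }; <decls> is nullable, continue.
Every symbol is nullable, so include ε.

{ (, ), *, ε }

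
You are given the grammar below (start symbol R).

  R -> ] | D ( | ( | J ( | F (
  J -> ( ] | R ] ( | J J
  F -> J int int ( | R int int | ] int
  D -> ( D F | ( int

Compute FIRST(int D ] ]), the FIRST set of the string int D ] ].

int is a terminal; add {int} and stop.

{ int }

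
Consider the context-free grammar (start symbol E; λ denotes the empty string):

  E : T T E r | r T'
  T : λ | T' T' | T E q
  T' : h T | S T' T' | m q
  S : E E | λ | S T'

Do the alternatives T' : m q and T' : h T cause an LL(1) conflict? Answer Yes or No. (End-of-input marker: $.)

FIRST(m q) = { m } and FIRST(h T) = { h }.
The FIRST sets are disjoint and neither alternative is nullable — no conflict.

No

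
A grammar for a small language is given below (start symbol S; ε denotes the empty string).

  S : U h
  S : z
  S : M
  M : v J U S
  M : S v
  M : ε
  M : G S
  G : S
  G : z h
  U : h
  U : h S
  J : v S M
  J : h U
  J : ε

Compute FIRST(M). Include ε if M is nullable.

{ h, v, z, ε }

M : v J U S contributes {v}.
From M : S v: S nullable, take FIRST(S) ∪ {v} = { h, v, z }.
M : ε contributes ε.
From M : G S: G, S nullable, take FIRST(G) ∪ FIRST(S) = { h, v, z }; also ε since the whole RHS is nullable.
Union: FIRST(M) = { h, v, z, ε }.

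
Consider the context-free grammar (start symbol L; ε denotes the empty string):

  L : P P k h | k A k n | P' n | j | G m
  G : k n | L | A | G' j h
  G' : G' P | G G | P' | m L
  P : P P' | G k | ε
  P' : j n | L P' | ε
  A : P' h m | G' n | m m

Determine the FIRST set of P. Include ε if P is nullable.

{ h, j, k, m, n, ε }

From P : P P': P, P' nullable, take FIRST(P) ∪ FIRST(P') = { h, j, k, m, n }; also ε since the whole RHS is nullable.
From P : G k: add FIRST(G) = { h, j, k, m, n }.
P : ε contributes ε.
Union: FIRST(P) = { h, j, k, m, n, ε }.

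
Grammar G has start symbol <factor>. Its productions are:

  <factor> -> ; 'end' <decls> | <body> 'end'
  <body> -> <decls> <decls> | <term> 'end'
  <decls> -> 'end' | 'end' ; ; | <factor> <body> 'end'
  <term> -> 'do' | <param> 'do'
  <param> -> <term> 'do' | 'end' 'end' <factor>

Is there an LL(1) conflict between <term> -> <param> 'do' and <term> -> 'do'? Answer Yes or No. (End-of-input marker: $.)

Yes

FIRST(<param> 'do') = { 'do', 'end' } and FIRST('do') = { 'do' }.
Both contain 'do', so the two alternatives are not disjoint — LL(1) conflict.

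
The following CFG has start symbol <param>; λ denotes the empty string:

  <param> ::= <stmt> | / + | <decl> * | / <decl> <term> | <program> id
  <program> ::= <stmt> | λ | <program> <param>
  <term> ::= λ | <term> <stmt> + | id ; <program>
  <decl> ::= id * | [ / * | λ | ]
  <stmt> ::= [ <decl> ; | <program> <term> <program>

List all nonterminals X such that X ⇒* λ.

Directly nullable (have an λ-production): <program>, <term>, <decl>.
<stmt> ::= <program> <term> <program> with every symbol nullable, so <stmt> is nullable.
<param> ::= <stmt> with every symbol nullable, so <param> is nullable.

{ <decl>, <param>, <program>, <stmt>, <term> }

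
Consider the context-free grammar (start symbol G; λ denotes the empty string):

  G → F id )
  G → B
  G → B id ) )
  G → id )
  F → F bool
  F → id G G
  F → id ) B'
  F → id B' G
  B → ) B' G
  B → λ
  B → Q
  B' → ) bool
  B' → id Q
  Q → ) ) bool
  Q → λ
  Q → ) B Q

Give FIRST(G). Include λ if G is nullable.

{ ), id, λ }

From G → F id ): add FIRST(F) = { id }.
From G → B: add FIRST(B) = { ), λ } (including λ since B is nullable).
From G → B id ) ): B nullable, take FIRST(B) ∪ {id} = { ), id }.
G → id ) contributes {id}.
Union: FIRST(G) = { ), id, λ }.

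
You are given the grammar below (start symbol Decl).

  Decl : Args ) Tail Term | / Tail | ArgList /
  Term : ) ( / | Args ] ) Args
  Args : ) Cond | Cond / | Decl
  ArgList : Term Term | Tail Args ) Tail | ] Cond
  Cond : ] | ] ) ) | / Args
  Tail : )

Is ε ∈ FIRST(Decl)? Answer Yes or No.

No

No nonterminal in this grammar is nullable.
No production of Decl has an RHS whose symbols are all nullable, so Decl is not nullable.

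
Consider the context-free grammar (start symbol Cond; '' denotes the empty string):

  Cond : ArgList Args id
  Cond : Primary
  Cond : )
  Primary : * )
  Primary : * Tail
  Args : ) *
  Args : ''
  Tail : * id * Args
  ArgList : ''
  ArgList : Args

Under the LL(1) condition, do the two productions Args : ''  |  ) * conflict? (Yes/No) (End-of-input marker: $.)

Yes

FIRST('') = { '' } and FIRST() *) = { ) }.
The first alternative is nullable and FOLLOW(Args) = { $, ), id } shares ) with FIRST of the second — conflict.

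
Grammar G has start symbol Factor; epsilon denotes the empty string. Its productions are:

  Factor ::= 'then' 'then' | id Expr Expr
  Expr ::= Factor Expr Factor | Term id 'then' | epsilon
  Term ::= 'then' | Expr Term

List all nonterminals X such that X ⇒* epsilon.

{ Expr }

Directly nullable (have an epsilon-production): Expr.
No other nonterminal has a production whose RHS symbols are all nullable.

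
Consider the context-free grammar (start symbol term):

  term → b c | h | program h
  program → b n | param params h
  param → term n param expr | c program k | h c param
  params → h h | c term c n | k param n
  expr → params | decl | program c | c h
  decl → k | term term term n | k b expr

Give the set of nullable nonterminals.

{ } (none)

No nonterminal has an empty production or an RHS whose symbols are all nullable.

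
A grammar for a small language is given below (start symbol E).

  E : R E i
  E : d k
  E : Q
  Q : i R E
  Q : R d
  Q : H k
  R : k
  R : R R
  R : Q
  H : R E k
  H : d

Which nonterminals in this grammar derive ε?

{ } (none)

No nonterminal has an empty production or an RHS whose symbols are all nullable.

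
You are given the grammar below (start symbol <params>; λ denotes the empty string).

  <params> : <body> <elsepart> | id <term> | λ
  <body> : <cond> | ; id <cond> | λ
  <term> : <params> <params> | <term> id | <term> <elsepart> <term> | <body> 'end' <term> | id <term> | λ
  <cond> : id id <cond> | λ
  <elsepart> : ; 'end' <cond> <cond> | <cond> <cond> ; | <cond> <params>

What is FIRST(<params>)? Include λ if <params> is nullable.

{ ;, id, λ }

From <params> : <body> <elsepart>: <body>, <elsepart> nullable, take FIRST(<body>) ∪ FIRST(<elsepart>) = { ;, id }; also λ since the whole RHS is nullable.
<params> : id <term> contributes {id}.
<params> : λ contributes λ.
Union: FIRST(<params>) = { ;, id, λ }.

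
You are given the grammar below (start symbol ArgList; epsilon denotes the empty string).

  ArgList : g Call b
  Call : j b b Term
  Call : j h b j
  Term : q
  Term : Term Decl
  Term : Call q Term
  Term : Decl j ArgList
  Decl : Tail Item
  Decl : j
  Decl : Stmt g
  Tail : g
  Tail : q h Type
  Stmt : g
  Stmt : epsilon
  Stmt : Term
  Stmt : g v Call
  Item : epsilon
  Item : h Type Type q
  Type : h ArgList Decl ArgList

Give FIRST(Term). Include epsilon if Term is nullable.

Term : q contributes {q}.
From Term : Term Decl: add FIRST(Term) = { g, j, q }.
From Term : Call q Term: add FIRST(Call) = { j }.
From Term : Decl j ArgList: add FIRST(Decl) = { g, j, q }.
Union: FIRST(Term) = { g, j, q }.

{ g, j, q }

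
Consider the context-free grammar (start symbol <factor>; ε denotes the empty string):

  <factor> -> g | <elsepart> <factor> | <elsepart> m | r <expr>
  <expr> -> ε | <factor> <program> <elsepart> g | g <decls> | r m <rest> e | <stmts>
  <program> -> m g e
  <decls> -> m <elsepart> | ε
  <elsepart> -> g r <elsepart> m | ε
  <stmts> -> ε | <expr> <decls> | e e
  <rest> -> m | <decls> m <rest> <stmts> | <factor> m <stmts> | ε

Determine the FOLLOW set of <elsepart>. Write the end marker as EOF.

In <factor> -> <elsepart> <factor>: add FIRST(<factor>) = { g, m, r }.
In <factor> -> <elsepart> m: add FIRST(m) = { m }.
In <expr> -> <factor> <program> <elsepart> g: add FIRST(g) = { g }.
In <decls> -> m <elsepart>: <elsepart> is at the end, add FOLLOW(<decls>) = { EOF, e, g, m, r }.
In <elsepart> -> g r <elsepart> m: add FIRST(m) = { m }.
Union: FOLLOW(<elsepart>) = { EOF, e, g, m, r }.

{ EOF, e, g, m, r }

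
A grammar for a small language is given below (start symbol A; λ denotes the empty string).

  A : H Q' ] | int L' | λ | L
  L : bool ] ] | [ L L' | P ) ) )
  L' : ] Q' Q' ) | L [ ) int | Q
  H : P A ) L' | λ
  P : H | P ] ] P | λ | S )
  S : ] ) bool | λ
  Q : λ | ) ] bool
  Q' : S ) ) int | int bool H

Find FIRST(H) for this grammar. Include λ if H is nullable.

From H : P A ) L': P, A nullable, take FIRST(P) ∪ FIRST(A) ∪ {)} = { ), [, ], bool, int }.
H : λ contributes λ.
Union: FIRST(H) = { ), [, ], bool, int, λ }.

{ ), [, ], bool, int, λ }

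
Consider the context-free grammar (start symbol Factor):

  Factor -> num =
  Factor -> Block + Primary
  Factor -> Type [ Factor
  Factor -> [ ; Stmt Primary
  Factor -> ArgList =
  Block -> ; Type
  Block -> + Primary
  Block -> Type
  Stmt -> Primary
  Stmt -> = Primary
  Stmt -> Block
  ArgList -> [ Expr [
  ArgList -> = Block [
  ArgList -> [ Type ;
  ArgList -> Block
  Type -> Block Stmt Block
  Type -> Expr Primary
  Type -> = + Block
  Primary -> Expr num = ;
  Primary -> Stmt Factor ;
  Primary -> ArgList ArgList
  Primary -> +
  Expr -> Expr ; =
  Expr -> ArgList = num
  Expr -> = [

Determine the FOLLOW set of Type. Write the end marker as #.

In Factor -> Type [ Factor: add FIRST([ Factor) = { [ }.
In Block -> ; Type: Type is at the end, add FOLLOW(Block) = { #, +, ;, =, [, num }.
In Block -> Type: Type is at the end, add FOLLOW(Block) = { #, +, ;, =, [, num }.
In ArgList -> [ Type ;: add FIRST(;) = { ; }.
Union: FOLLOW(Type) = { #, +, ;, =, [, num }.

{ #, +, ;, =, [, num }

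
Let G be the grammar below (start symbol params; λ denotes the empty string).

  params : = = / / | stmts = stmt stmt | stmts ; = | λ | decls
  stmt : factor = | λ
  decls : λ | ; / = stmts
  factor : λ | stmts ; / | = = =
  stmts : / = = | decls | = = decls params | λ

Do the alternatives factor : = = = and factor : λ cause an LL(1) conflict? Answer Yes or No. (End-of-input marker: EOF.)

Yes

FIRST(= = =) = { = } and FIRST(λ) = { λ }.
The second alternative is nullable and FOLLOW(factor) = { = } shares = with FIRST of the first — conflict.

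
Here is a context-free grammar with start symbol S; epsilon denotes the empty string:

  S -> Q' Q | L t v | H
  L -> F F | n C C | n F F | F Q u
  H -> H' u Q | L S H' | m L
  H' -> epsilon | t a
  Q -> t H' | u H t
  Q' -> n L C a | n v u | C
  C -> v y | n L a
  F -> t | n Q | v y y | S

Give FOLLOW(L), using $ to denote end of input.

In S -> L t v: add FIRST(t v) = { t }.
In H -> L S H': add FIRST(S H') = { m, n, t, u, v }.
In H -> m L: L is at the end, add FOLLOW(H) = { $, a, m, n, t, u, v }.
In Q' -> n L C a: add FIRST(C a) = { n, v }.
In C -> n L a: add FIRST(a) = { a }.
Union: FOLLOW(L) = { $, a, m, n, t, u, v }.

{ $, a, m, n, t, u, v }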